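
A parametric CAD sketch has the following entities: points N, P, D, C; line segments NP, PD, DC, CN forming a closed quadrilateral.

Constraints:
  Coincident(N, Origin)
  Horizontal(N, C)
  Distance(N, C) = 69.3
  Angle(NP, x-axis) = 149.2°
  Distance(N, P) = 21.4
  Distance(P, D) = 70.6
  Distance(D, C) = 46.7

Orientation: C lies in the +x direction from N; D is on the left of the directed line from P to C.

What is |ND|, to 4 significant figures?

61.05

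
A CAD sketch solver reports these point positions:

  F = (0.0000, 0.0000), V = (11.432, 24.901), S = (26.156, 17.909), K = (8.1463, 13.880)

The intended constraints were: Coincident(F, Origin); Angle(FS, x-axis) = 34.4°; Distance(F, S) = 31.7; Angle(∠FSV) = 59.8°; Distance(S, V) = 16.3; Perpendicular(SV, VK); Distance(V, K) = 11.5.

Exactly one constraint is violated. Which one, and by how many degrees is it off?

Perpendicular(SV, VK) — off by 8.80°.

F = (0.00, 0.00) ✓; FS at 34.40° ✓; |FS| = 31.70 ✓; ∠FSV = 59.80° ✓; |SV| = 16.30 ✓; ∠(SV, VK) = 98.80° ✗; |VK| = 11.50 ✓.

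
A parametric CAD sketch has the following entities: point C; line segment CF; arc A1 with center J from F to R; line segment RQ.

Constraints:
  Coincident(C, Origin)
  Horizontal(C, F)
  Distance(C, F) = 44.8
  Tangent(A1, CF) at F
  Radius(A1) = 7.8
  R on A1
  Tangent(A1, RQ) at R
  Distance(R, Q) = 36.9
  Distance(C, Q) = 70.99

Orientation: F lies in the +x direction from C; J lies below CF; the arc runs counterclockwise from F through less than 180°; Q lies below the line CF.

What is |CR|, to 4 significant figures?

39.70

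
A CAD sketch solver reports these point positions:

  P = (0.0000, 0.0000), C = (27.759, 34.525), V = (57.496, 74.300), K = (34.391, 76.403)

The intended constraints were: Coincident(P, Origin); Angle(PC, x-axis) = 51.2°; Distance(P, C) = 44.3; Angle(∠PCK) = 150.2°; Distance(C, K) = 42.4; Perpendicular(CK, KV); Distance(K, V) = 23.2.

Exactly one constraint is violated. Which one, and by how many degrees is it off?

Perpendicular(CK, KV) — off by 3.80°.

P = (0.00, 0.00) ✓; PC at 51.20° ✓; |PC| = 44.30 ✓; ∠PCK = 150.2° ✓; |CK| = 42.40 ✓; ∠(CK, KV) = 86.20° ✗; |KV| = 23.20 ✓.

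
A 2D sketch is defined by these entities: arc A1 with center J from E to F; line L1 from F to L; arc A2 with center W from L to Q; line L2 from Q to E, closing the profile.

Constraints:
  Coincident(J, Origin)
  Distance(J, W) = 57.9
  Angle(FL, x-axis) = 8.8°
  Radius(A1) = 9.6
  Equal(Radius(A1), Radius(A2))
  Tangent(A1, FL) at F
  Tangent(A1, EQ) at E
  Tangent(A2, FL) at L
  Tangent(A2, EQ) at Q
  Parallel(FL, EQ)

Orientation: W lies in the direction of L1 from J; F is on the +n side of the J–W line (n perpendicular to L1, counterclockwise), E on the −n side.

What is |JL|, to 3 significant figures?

58.7

The slot axis is L1's direction at 8.8°, so u = (cos 8.8°, sin 8.8°) = (0.988, 0.153) and n = (−sin 8.8°, cos 8.8°) = (-0.153, 0.988). J is at the origin and W lies 57.9 along u from J, so W = 57.9·u = (57.2, 8.86). Tangency of A1 to both parallel lines with radius 9.6 puts F and E at J ± 9.6·n: F = (-1.47, 9.49), E = (1.47, -9.49). Equal radii place L and Q the same way about W: L = W + 9.6·n = (55.7, 18.3), Q = W − 9.6·n = (58.7, -0.629). Then |JL| = |L − J| = 58.7.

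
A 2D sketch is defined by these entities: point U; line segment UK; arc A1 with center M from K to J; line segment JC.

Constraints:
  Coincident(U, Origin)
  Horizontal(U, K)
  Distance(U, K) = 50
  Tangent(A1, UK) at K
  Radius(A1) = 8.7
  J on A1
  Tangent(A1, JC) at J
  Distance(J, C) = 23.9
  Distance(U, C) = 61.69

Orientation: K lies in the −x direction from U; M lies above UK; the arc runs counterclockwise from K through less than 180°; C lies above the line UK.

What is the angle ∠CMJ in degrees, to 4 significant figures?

70.00°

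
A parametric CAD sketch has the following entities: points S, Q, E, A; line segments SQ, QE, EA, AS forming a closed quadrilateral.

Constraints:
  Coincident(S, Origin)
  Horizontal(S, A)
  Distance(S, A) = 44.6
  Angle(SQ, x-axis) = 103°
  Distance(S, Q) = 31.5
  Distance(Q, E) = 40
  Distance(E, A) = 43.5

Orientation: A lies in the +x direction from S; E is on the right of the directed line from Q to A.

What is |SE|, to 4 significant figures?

8.500

S is at the origin; S and A share the same y with |SA| = 44.6 and A in +x, so A = (44.6, 0). SQ runs at 103.0° with |SQ| = 31.5, so Q = (-7.086, 30.69). E is determined by |QE| = 40.0 and |EA| = 43.5 together: it lies at the intersection of circle(Q, 40.0) and circle(A, 43.5). With |QA| = 60.11, the foot of the radical line on QA is 27.63 from Q and the perpendicular offset is √(40.0² − 27.63²) = 28.93. Taking the right-of-QA solution: E = (1.896, -8.286).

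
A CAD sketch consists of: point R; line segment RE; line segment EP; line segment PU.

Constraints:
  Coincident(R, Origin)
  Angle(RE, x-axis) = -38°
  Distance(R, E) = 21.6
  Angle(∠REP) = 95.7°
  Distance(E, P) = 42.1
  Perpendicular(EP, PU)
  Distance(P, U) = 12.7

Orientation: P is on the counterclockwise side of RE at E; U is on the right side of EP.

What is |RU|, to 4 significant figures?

55.92

R is at the origin; RE runs at -38.0° with length 21.6, so E = 21.6·(cos -38.0°, sin -38.0°) = (17.02, -13.30). ∠REP = 95.7°, so EP runs at -38.0° + (180° − 95.7°) = 46.30° from the x-axis; with |EP| = 42.1, P = E + 42.1·(cos 46.30°, sin 46.30°) = (46.11, 17.14). EP is perpendicular to PU; with |PU| = 12.7 on the right of EP, U = P + 12.7·(0.7230, -0.6909) = (55.29, 8.364). Then |RU| = |U − R| = 55.92.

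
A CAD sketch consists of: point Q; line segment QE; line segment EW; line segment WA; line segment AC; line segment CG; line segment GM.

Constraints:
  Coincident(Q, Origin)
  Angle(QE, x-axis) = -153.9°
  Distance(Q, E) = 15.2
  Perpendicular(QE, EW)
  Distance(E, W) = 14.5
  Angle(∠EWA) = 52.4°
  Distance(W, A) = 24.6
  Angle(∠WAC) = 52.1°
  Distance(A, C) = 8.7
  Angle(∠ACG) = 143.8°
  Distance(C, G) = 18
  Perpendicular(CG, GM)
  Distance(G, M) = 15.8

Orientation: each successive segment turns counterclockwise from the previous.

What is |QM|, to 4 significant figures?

23.94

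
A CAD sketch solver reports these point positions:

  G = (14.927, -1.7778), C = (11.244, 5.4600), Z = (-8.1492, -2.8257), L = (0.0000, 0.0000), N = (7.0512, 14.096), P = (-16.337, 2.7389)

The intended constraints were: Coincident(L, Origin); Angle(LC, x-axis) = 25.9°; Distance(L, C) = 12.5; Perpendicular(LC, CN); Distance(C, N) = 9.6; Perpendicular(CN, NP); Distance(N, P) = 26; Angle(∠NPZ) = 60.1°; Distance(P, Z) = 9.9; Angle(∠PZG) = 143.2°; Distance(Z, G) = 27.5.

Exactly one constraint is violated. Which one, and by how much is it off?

Distance(Z, G) = 27.5 — off by 4.40.

L = (0.00, 0.00) ✓; LC at 25.90° ✓; |LC| = 12.50 ✓; ∠(LC, CN) = 90.00° ✓; |CN| = 9.600 ✓; ∠(CN, NP) = 90.00° ✓; |NP| = 26.00 ✓; ∠NPZ = 60.10° ✓; |PZ| = 9.900 ✓; ∠PZG = 143.2° ✓; |ZG| = 23.10 ✗.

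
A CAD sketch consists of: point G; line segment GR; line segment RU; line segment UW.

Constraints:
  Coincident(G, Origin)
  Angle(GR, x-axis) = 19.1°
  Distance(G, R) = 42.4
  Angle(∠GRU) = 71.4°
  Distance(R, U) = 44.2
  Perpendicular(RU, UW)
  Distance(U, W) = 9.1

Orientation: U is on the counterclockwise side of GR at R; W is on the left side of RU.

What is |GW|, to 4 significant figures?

43.67

G is at the origin; GR runs at 19.1° with length 42.4, so R = 42.4·(cos 19.1°, sin 19.1°) = (40.07, 13.87). ∠GRU = 71.4°, so RU runs at 19.1° + (180° − 71.4°) = 127.7° from the x-axis; with |RU| = 44.2, U = R + 44.2·(cos 127.7°, sin 127.7°) = (13.04, 48.85). The perpendicularity gives UW at right angles to RU; with |UW| = 9.1 on the left of RU, W = U + 9.1·(-0.7912, -0.6115) = (5.836, 43.28). Then |GW| = |W − G| = 43.67.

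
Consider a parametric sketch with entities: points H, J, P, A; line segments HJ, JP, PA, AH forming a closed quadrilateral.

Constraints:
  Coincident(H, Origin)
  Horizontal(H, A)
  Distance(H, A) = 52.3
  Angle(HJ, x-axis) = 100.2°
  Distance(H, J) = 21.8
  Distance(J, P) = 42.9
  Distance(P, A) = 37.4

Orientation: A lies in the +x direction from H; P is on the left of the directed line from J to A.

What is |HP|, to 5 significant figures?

50.450

Checks: |JP| = 42.90 ✓; |PA| = 37.40 ✓.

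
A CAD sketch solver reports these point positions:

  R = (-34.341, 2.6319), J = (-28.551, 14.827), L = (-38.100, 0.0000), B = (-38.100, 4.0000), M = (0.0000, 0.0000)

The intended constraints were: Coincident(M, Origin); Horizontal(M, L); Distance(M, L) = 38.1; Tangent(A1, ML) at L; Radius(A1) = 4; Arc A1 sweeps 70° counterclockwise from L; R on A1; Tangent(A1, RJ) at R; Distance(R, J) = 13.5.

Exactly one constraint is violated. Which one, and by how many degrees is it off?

Tangent(A1, RJ) at R — off by 5.40°.

M = (0.00, 0.00) ✓; M.y = 0.00, L.y = 0.00 ✓; |ML| = 38.10 ✓; ∠(BL, LM) = 90.00° ✓; |BL| = 4.000 ✓; bearing(B→R) − bearing(B→L) = 70.00° ✓; |BR| = 4.000 ✓; ∠(BR, RJ) = 95.40° ✗; |RJ| = 13.50 ✓.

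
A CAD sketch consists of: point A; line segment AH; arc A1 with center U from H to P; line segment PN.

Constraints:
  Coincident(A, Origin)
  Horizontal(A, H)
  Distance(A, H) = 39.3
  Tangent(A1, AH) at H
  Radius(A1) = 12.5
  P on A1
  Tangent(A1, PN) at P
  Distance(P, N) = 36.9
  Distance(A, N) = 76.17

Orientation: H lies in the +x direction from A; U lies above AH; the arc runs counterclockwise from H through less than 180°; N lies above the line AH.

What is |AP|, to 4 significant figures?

52.00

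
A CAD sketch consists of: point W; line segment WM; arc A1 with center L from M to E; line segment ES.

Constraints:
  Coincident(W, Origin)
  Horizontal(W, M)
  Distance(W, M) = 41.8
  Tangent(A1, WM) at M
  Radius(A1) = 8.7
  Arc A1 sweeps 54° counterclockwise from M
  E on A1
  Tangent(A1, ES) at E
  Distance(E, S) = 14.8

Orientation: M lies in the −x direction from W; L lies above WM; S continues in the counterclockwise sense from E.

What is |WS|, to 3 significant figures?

30.4

On A1, M sits at bearing -90° from L; a 54° counterclockwise sweep puts E at bearing -36°, so E = L + 8.7·(cos -36°, sin -36°) = (-34.8, 3.59). Tangency of A1 to ES means the radius LE is perpendicular to ES, so ES runs along (−sin -36°, cos -36°); with |ES| = 14.8, S = (-26.1, 15.6). Then |WS| = |S − W| = 30.4.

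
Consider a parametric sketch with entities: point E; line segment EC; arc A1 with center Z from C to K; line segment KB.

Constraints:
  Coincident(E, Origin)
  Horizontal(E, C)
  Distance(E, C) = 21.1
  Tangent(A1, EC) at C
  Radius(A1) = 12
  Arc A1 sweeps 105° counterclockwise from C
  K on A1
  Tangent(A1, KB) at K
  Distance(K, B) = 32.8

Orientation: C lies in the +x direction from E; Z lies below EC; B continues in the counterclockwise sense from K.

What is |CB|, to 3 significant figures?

46.9

E is at the origin; E and C share the same y with |EC| = 21.1 and C on the +x side, so C = (21.1, 0.00). A1 meets EC tangentially, so ZC is at right angles to EC, so Z = C + (0, -12) = (21.1, -12.0). On A1, C sits at bearing 90° from Z; a 105° counterclockwise sweep puts K at bearing 195°, so K = Z + 12.0·(cos 195°, sin 195°) = (9.51, -15.1). Tangency of A1 to KB means the radius ZK is perpendicular to KB, so KB runs along (−sin 195°, cos 195°); with |KB| = 32.8, B = (18.0, -46.8). Then |CB| = |B − C| = 46.9.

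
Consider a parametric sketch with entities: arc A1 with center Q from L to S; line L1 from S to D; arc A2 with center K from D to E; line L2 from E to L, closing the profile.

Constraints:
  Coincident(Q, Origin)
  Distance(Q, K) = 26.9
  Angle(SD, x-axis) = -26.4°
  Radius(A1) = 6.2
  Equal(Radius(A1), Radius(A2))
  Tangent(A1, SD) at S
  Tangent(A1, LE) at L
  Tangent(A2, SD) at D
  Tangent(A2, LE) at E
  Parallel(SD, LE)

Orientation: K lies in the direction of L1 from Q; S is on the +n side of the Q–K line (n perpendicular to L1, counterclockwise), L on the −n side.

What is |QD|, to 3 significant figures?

27.6

The slot axis is L1's direction at -26.4°, so u = (cos -26.4°, sin -26.4°) = (0.896, -0.445) and n = (−sin -26.4°, cos -26.4°) = (0.445, 0.896). Q is at the origin and K lies 26.9 along u from Q, so K = 26.9·u = (24.1, -12.0). Tangency of A1 to both parallel lines with radius 6.2 puts S and L at Q ± 6.2·n: S = (2.76, 5.55), L = (-2.76, -5.55). Equal radii place D and E the same way about K: D = K + 6.2·n = (26.9, -6.41), E = K − 6.2·n = (21.3, -17.5). Then |QD| = |D − Q| = 27.6.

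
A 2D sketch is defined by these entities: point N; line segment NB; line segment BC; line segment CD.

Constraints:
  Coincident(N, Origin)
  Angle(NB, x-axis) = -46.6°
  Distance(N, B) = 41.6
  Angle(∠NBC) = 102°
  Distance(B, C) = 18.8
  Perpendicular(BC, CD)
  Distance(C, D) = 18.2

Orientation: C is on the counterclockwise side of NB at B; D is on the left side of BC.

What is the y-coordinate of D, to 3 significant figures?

-4.90

N is at the origin; NB runs at -46.6° with length 41.6, so B = 41.6·(cos -46.6°, sin -46.6°) = (28.6, -30.2). ∠NBC = 102.0°, so BC runs at -46.6° + (180° − 102.0°) = 31.4° from the x-axis; with |BC| = 18.8, C = B + 18.8·(cos 31.4°, sin 31.4°) = (44.6, -20.4). The perpendicularity gives CD at right angles to BC; with |CD| = 18.2 on the left of BC, D = C + 18.2·(-0.521, 0.854) = (35.1, -4.90). So D.y = -4.90.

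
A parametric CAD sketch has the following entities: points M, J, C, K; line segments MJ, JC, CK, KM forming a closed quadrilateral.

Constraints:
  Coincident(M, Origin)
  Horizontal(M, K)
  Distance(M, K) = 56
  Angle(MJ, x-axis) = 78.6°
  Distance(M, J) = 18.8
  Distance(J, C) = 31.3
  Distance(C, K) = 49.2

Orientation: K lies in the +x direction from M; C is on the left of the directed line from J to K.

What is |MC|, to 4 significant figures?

47.79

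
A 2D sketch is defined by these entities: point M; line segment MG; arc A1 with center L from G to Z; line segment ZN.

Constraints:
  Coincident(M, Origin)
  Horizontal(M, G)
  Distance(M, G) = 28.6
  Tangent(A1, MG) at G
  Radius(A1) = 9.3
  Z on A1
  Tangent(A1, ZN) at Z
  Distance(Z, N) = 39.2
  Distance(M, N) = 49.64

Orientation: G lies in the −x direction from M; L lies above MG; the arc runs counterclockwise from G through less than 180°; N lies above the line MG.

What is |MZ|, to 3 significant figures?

21.1

Checks: |LZ| = 9.300 ✓; ∠(LZ, ZN) = 90.00° ✓; |ZN| = 39.20 ✓; |MN| = 49.64 ✓.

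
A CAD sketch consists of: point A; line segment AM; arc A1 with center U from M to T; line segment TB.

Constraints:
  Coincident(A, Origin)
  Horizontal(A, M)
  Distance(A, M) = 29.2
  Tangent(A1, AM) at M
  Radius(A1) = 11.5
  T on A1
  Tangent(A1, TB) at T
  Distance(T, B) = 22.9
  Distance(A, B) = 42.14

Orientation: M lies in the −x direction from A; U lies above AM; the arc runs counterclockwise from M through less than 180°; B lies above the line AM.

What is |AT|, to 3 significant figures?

22.4

A is at the origin; A and M share the same y with |AM| = 29.2 and M on the −x side, so M = (-29.2, 0.00). Tangency of A1 to AM means the radius UM is perpendicular to AM, so U = M + (0, 11.5) = (-29.2, 11.5). Since UT ⟂ TB (tangency), |UB| = √(11.5² + 22.9²) = 25.6 regardless of where T sits on A1. So B lies on both circle(A, 42.14) and circle(U, 25.6); the above-AM intersection is B = (-21.8, 36.0). T is the foot of the tangent from B: T = (-17.9, 13.5).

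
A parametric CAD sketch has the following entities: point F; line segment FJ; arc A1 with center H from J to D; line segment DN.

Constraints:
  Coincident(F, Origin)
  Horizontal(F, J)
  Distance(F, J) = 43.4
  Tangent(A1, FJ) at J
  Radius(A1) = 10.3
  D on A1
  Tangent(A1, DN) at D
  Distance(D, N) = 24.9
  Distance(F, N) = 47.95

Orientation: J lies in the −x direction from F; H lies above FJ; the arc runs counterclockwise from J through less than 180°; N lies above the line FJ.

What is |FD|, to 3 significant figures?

34.6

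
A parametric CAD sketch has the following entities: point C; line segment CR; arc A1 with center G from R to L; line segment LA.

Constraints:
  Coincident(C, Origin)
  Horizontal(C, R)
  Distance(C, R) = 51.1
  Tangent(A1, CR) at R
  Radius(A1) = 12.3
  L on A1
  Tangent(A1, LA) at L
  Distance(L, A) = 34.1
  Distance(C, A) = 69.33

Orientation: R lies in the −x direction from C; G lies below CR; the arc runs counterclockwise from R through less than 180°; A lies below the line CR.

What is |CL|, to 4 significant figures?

64.74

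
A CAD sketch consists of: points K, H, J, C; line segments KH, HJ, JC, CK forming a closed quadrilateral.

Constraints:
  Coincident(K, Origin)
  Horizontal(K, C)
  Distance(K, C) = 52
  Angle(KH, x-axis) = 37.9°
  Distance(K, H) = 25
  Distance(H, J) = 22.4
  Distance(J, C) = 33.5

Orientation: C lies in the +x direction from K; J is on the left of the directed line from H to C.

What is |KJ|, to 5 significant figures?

47.389

K is at the origin; KC is horizontal with |KC| = 52.0 and C in +x, so C = (52.0, 0). KH runs at 37.9° with |KH| = 25.0, so H = (19.727, 15.357). J is determined by |HJ| = 22.4 and |JC| = 33.5 together: it lies at the intersection of circle(H, 22.4) and circle(C, 33.5). With |HC| = 35.740, the foot of the radical line on HC is 9.1897 from H and the perpendicular offset is √(22.4² − 9.1897²) = 20.428. Taking the left-of-HC solution: J = (36.803, 29.855).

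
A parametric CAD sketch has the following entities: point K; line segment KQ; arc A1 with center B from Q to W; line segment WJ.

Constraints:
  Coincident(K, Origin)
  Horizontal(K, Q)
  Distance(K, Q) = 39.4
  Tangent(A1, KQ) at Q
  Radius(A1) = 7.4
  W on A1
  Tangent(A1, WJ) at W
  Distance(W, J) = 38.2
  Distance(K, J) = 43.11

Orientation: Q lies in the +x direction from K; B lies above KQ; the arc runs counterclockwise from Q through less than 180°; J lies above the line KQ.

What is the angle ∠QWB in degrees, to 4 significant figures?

22.26°

K is at the origin; K and Q share the same y with |KQ| = 39.4 and Q on the +x side, so Q = (39.40, 0.000). A1 meets KQ tangentially, so BQ is at right angles to KQ, so B = Q + (0, 7.4) = (39.40, 7.400). Since BW ⟂ WJ (tangency), |BJ| = √(7.4² + 38.2²) = 38.91 regardless of where W sits on A1. So J lies on both circle(K, 43.11) and circle(B, 38.91); the above-KQ intersection is J = (17.35, 39.46). W is the foot of the tangent from J: W = (44.59, 12.68).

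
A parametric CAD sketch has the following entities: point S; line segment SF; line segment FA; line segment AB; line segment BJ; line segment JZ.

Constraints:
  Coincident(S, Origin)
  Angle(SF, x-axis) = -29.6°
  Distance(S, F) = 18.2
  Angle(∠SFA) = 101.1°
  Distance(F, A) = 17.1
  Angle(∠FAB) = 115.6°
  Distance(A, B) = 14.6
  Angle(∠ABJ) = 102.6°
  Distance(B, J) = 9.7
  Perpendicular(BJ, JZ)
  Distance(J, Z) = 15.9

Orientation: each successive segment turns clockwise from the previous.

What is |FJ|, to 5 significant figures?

24.829

S is at the origin; SF runs at -29.6° with length 18.2, so F = (15.825, -8.9897). ∠SFA = 101.1° gives FA at -108.50° from the x-axis; with |FA| = 17.1, A = (10.399, -25.206). ∠FAB = 115.6° gives AB at -172.90° from the x-axis; with |AB| = 14.6, B = (-4.0891, -27.011). ∠ABJ = 102.6° gives BJ at 109.70° from the x-axis; with |BJ| = 9.7, J = (-7.3590, -17.878). Then |FJ| = |J − F| = 24.829.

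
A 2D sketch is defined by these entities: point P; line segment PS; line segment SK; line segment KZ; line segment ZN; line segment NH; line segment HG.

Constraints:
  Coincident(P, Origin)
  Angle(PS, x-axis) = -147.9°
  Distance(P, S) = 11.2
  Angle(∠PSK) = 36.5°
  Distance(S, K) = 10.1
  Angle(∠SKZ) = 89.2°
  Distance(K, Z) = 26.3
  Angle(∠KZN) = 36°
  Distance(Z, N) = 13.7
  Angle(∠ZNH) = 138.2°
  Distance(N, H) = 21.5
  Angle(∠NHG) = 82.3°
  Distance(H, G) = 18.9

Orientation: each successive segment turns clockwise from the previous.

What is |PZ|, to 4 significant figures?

19.65

P is at the origin; PS runs at -147.9° with length 11.2, so S = (-9.488, -5.952). ∠PSK = 36.5° gives SK at 68.60° from the x-axis; with |SK| = 10.1, K = (-5.803, 3.452). ∠SKZ = 89.2° gives KZ at -22.20° from the x-axis; with |KZ| = 26.3, Z = (18.55, -6.485). Then |PZ| = |Z − P| = 19.65.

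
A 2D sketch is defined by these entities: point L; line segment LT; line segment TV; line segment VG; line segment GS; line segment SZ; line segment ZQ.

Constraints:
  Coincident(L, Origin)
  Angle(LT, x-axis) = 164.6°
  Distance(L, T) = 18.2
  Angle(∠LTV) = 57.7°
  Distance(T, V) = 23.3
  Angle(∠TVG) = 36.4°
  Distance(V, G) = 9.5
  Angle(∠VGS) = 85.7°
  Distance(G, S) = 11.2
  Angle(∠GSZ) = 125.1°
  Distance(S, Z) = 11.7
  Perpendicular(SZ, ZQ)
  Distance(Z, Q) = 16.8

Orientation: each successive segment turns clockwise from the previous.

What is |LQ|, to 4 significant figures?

30.86

∠GSZ = 125.1° gives SZ at 109.5° from the x-axis; with |SZ| = 11.7, Z = (-16.87, 25.24). The perpendicularity gives ZQ at right angles to SZ, so ZQ runs at 19.50°; with |ZQ| = 16.8, Q = (-1.031, 30.85). Then |LQ| = |Q − L| = 30.86.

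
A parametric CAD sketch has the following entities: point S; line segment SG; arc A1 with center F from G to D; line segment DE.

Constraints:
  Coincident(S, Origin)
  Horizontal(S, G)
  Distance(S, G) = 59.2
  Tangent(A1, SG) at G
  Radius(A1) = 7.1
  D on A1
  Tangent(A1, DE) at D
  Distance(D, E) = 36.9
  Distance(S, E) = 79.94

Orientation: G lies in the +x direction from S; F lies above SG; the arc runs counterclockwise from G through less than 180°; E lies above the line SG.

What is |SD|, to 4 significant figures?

66.67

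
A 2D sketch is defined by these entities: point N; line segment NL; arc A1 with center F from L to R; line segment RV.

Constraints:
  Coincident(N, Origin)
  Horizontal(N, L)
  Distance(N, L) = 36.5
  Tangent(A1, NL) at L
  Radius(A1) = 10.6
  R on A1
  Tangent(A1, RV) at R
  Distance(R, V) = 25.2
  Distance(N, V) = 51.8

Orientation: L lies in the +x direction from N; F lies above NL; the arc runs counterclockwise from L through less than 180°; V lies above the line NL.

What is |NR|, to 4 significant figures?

48.50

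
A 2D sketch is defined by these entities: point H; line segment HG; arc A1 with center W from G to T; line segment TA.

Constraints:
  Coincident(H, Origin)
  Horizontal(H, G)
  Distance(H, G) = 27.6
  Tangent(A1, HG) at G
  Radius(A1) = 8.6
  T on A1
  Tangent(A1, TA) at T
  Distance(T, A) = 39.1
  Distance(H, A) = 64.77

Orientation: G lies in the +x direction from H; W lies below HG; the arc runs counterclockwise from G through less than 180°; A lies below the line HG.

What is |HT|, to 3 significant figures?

26.0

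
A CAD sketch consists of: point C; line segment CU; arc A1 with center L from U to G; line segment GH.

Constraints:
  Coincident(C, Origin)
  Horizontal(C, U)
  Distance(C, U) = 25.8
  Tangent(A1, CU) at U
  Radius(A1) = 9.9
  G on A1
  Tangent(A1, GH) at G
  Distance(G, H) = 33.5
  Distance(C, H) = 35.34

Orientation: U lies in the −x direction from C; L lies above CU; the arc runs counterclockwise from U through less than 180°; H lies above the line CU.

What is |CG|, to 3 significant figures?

17.8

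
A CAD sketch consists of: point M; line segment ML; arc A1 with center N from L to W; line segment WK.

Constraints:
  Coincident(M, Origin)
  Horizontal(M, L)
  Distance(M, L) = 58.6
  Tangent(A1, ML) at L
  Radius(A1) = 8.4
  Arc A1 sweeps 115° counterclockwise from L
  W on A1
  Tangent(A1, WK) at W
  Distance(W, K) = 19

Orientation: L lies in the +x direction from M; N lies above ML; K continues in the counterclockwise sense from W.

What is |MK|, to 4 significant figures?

65.09

On A1, L sits at bearing -90° from N; a 115° counterclockwise sweep puts W at bearing 25°, so W = N + 8.4·(cos 25°, sin 25°) = (66.21, 11.95). Tangency of A1 to WK means the radius NW is perpendicular to WK, so WK runs along (−sin 25°, cos 25°); with |WK| = 19.0, K = (58.18, 29.17). Then |MK| = |K − M| = 65.09.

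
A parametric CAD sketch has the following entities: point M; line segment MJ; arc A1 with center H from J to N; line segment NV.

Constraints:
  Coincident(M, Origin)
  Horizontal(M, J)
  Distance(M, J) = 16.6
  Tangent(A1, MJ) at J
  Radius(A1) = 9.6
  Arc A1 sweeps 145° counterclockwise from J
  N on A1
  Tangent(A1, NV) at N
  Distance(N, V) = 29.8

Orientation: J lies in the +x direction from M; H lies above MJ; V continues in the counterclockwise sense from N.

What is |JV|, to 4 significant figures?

39.39

On A1, J sits at bearing -90° from H; a 145° counterclockwise sweep puts N at bearing 55°, so N = H + 9.6·(cos 55°, sin 55°) = (22.11, 17.46). A1 meets NV tangentially, so HN is at right angles to NV, so NV runs along (−sin 55°, cos 55°); with |NV| = 29.8, V = (-2.304, 34.56). Then |JV| = |V − J| = 39.39.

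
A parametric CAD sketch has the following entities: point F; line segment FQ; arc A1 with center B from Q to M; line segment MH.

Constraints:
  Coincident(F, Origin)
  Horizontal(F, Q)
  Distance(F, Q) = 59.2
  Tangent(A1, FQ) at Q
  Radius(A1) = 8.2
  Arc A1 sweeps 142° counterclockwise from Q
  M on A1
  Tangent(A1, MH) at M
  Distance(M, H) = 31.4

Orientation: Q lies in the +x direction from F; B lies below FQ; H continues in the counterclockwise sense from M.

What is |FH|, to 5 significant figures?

85.907

F is at the origin; FQ is horizontal with |FQ| = 59.2 and Q on the +x side, so Q = (59.200, 0.0000). The tangent condition forces BQ to be normal to FQ, so B = Q + (0, -8.2) = (59.200, -8.2000). On A1, Q sits at bearing 90° from B; a 142° counterclockwise sweep puts M at bearing 232°, so M = B + 8.2·(cos 232°, sin 232°) = (54.152, -14.662). Tangency of A1 to MH means the radius BM is perpendicular to MH, so MH runs along (−sin 232°, cos 232°); with |MH| = 31.4, H = (78.895, -33.993). Then |FH| = |H − F| = 85.907.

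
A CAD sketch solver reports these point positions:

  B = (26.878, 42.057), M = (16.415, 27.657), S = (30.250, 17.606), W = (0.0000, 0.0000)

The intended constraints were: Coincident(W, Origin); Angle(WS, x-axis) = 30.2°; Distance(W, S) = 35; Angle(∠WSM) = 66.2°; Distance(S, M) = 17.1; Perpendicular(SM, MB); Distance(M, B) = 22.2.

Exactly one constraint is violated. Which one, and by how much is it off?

Distance(M, B) = 22.2 — off by 4.40.

W = (0.00, 0.00) ✓; WS at 30.20° ✓; |WS| = 35.00 ✓; ∠WSM = 66.20° ✓; |SM| = 17.10 ✓; ∠(SM, MB) = 90.00° ✓; |MB| = 17.80 ✗.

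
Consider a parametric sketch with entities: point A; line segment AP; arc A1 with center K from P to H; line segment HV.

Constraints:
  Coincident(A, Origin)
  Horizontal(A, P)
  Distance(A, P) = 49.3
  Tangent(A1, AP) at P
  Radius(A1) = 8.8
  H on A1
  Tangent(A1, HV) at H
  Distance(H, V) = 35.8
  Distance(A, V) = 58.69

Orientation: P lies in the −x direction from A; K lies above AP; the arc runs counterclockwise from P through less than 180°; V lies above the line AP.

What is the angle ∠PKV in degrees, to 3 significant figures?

163°

A is at the origin; AP is horizontal with |AP| = 49.3 and P on the −x side, so P = (-49.3, 0.00). Since A1 is tangent to AP there, KP ⟂ AP, so K = P + (0, 8.8) = (-49.3, 8.80). Since KH ⟂ HV (tangency), |KV| = √(8.8² + 35.8²) = 36.9 regardless of where H sits on A1. So V lies on both circle(A, 58.69) and circle(K, 36.9); the above-AP intersection is V = (-38.7, 44.1). H is the foot of the tangent from V: H = (-40.5, 8.36).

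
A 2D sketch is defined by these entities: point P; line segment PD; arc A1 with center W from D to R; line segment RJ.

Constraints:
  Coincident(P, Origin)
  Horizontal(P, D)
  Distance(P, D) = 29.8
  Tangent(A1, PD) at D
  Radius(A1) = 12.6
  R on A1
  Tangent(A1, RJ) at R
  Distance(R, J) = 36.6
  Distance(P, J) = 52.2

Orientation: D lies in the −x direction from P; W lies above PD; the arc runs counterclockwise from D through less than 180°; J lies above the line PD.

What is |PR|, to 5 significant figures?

21.346

Checks: |WD| = 12.60 ✓; |WR| = 12.60 ✓; ∠(WR, RJ) = 90.00° ✓; |RJ| = 36.60 ✓; |PJ| = 52.20 ✓.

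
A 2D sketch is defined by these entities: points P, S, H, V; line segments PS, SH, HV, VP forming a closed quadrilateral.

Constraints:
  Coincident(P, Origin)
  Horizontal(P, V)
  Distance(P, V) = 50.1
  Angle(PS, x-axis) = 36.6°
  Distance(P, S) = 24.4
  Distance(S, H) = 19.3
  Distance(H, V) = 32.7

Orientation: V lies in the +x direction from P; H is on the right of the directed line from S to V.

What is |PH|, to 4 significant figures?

18.34

Checks: P.y = 0.00, V.y = 0.00 ✓; |SH| = 19.30 ✓; |HV| = 32.70 ✓.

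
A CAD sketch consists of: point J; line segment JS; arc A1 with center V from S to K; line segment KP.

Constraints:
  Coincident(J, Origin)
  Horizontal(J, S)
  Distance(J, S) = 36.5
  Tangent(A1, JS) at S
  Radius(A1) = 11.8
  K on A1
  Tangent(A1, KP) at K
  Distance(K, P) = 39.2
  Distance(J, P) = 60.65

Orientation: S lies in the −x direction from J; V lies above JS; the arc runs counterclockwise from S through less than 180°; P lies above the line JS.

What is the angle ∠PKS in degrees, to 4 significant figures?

130.7°

Checks: |VK| = 11.80 ✓; ∠(VK, KP) = 90.00° ✓; |KP| = 39.20 ✓; |JP| = 60.65 ✓.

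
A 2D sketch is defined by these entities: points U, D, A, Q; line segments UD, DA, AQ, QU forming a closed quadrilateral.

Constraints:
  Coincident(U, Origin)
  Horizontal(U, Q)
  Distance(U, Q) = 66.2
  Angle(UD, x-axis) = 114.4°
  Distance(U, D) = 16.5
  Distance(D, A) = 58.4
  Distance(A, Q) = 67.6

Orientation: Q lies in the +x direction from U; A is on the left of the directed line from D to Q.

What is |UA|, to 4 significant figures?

66.75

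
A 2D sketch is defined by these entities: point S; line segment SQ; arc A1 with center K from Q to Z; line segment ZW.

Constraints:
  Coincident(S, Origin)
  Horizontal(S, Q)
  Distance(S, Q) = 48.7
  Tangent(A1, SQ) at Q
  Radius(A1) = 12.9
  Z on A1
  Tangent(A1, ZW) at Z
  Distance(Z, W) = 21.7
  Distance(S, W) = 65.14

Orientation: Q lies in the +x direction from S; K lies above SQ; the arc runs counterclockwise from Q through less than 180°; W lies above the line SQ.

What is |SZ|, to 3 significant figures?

63.2

Checks: |KZ| = 12.90 ✓; ∠(KZ, ZW) = 90.00° ✓; |ZW| = 21.70 ✓; |SW| = 65.14 ✓.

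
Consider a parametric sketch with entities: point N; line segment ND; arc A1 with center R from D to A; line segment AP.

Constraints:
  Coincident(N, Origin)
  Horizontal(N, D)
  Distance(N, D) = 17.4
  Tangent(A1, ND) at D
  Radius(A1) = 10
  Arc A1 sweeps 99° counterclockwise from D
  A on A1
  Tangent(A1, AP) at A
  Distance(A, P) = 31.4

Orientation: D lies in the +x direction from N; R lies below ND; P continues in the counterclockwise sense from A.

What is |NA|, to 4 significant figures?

13.80

N is at the origin; N and D share the same y with |ND| = 17.4 and D on the +x side, so D = (17.40, 0.000). A1 meets ND tangentially, so RD is at right angles to ND, so R = D + (0, -10) = (17.40, -10.00). On A1, D sits at bearing 90° from R; a 99° counterclockwise sweep puts A at bearing 189°, so A = R + 10.0·(cos 189°, sin 189°) = (7.523, -11.56). Then |NA| = |A − N| = 13.80.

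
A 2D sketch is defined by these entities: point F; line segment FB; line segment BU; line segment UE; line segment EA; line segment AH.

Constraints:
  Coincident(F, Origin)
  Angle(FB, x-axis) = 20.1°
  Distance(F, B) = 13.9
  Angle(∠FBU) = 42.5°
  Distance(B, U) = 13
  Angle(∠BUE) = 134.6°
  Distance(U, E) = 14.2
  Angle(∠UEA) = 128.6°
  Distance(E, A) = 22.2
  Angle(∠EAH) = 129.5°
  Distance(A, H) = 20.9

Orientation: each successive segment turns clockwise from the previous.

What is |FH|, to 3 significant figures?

34.9

F is at the origin; FB runs at 20.1° with length 13.9, so B = (13.1, 4.78). ∠FBU = 42.5° gives BU at -117° from the x-axis; with |BU| = 13.0, U = (7.07, -6.76). ∠BUE = 134.6° gives UE at -163° from the x-axis; with |UE| = 14.2, E = (-6.49, -11.0). ∠UEA = 128.6° gives EA at 146° from the x-axis; with |EA| = 22.2, A = (-24.9, 1.51). ∠EAH = 129.5° gives AH at 95.3° from the x-axis; with |AH| = 20.9, H = (-26.8, 22.3). Then |FH| = |H − F| = 34.9.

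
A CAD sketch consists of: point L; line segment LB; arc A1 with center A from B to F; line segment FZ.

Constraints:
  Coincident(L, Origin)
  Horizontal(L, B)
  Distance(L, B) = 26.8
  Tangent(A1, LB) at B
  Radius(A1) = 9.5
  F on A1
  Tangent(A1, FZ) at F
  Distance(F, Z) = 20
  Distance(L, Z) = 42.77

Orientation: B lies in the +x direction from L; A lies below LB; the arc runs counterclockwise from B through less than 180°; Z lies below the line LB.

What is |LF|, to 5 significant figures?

23.534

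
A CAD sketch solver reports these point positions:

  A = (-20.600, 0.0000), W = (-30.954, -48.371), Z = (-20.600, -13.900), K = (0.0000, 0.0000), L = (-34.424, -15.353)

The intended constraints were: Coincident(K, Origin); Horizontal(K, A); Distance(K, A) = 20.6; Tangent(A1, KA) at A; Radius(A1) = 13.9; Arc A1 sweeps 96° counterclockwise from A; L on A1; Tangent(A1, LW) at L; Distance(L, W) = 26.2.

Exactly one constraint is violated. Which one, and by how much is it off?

Distance(L, W) = 26.2 — off by 7.00.

K = (0.00, 0.00) ✓; K.y = 0.00, A.y = 0.00 ✓; |KA| = 20.60 ✓; ∠(ZA, AK) = 90.00° ✓; |ZA| = 13.90 ✓; bearing(Z→L) − bearing(Z→A) = 96.00° ✓; |ZL| = 13.90 ✓; ∠(ZL, LW) = 90.00° ✓; |LW| = 33.20 ✗.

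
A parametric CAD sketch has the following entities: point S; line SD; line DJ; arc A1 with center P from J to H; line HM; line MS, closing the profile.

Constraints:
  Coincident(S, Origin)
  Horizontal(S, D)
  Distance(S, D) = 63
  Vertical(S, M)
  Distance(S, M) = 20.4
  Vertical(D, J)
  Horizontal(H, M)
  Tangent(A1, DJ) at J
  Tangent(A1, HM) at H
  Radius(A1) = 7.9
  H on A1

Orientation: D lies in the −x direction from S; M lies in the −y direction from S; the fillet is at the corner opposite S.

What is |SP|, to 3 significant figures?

56.5

S and M share the same x with |SM| = 20.4 and M on the −y side, so M = (0.00, -20.4). The virtual corner opposite S is at (-63.0, -20.4). The tangent condition forces PJ to be normal to DJ and the tangent condition forces PH to be normal to HM, with radius 7.9, so the center P sits 7.9 in from both sides at P = (-55.1, -12.5). Then |SP| = |P − S| = 56.5.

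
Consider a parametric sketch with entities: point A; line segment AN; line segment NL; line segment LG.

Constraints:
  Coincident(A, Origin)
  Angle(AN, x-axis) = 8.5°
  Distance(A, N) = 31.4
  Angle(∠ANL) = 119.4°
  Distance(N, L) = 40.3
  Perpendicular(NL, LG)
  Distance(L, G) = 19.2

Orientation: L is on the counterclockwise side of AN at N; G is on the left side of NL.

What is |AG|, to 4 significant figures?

56.31

∠ANL = 119.4°, so NL runs at 8.5° + (180° − 119.4°) = 69.10° from the x-axis; with |NL| = 40.3, L = N + 40.3·(cos 69.10°, sin 69.10°) = (45.43, 42.29). The perpendicularity gives LG at right angles to NL; with |LG| = 19.2 on the left of NL, G = L + 19.2·(-0.9342, 0.3567) = (27.49, 49.14). Then |AG| = |G − A| = 56.31.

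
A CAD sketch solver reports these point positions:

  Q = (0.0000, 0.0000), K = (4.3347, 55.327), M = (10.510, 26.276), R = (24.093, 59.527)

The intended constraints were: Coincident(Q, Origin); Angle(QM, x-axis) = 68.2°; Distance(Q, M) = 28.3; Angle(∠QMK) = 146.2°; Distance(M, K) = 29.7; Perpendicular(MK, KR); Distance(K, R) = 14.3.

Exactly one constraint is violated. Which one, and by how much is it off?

Distance(K, R) = 14.3 — off by 5.90.

Q = (0.00, 0.00) ✓; QM at 68.20° ✓; |QM| = 28.30 ✓; ∠QMK = 146.2° ✓; |MK| = 29.70 ✓; ∠(MK, KR) = 90.00° ✓; |KR| = 20.20 ✗.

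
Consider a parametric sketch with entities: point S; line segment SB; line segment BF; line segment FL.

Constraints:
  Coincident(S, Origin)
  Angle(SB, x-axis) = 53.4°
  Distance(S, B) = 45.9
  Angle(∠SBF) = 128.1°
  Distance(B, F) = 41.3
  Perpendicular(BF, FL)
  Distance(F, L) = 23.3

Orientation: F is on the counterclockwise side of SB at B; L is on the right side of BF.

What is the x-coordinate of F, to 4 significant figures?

16.47

S is at the origin; SB runs at 53.4° with length 45.9, so B = 45.9·(cos 53.4°, sin 53.4°) = (27.37, 36.85). ∠SBF = 128.1°, so BF runs at 53.4° + (180° − 128.1°) = 105.3° from the x-axis; with |BF| = 41.3, F = B + 41.3·(cos 105.3°, sin 105.3°) = (16.47, 76.69). So F.x = 16.47.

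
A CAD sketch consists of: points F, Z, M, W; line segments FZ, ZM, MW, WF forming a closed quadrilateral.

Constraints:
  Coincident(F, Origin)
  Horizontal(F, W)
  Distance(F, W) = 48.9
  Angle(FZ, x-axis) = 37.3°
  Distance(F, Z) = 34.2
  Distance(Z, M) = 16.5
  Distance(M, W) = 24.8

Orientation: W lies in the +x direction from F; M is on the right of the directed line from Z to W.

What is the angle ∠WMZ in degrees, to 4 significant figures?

90.90°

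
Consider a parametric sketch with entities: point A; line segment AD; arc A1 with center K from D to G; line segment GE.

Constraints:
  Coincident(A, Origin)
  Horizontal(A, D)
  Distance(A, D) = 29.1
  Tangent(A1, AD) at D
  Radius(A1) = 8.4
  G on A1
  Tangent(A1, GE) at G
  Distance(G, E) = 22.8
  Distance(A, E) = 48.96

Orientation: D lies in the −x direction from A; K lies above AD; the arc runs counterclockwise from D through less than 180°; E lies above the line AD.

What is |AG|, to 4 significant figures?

26.72

A is at the origin; A and D share the same y with |AD| = 29.1 and D on the −x side, so D = (-29.10, 0.000). The tangent condition forces KD to be normal to AD, so K = D + (0, 8.4) = (-29.10, 8.400). Since KG ⟂ GE (tangency), |KE| = √(8.4² + 22.8²) = 24.30 regardless of where G sits on A1. So E lies on both circle(A, 48.96) and circle(K, 24.30); the above-AD intersection is E = (-37.84, 31.07). G is the foot of the tangent from E: G = (-22.79, 13.94).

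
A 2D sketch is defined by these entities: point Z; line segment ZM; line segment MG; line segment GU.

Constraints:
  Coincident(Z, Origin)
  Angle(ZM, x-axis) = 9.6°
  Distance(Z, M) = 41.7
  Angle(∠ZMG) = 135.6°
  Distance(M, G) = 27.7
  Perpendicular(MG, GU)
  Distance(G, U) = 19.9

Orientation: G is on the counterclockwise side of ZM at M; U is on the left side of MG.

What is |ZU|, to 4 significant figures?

58.24

Z is at the origin; ZM runs at 9.6° with length 41.7, so M = 41.7·(cos 9.6°, sin 9.6°) = (41.12, 6.954). ∠ZMG = 135.6°, so MG runs at 9.6° + (180° − 135.6°) = 54.00° from the x-axis; with |MG| = 27.7, G = M + 27.7·(cos 54.00°, sin 54.00°) = (57.40, 29.36). MG is perpendicular to GU; with |GU| = 19.9 on the left of MG, U = G + 19.9·(-0.8090, 0.5878) = (41.30, 41.06). Then |ZU| = |U − Z| = 58.24.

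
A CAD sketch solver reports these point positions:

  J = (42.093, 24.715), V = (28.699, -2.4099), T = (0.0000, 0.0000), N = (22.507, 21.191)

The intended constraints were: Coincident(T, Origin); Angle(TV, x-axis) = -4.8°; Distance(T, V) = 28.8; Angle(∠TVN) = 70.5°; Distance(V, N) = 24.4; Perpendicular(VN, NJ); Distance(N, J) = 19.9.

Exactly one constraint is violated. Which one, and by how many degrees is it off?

Perpendicular(VN, NJ) — off by 4.50°.

T = (0.00, 0.00) ✓; TV at -4.800° ✓; |TV| = 28.80 ✓; ∠TVN = 70.50° ✓; |VN| = 24.40 ✓; ∠(VN, NJ) = 94.50° ✗; |NJ| = 19.90 ✓.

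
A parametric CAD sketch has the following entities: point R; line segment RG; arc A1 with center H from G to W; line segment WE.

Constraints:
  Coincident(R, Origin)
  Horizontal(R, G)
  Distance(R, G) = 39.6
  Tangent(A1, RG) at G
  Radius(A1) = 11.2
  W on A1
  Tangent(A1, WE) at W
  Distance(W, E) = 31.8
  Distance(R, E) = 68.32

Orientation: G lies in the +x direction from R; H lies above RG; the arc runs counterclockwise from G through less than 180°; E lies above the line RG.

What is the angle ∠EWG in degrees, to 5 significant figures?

138.13°

R is at the origin; RG is horizontal with |RG| = 39.6 and G on the +x side, so G = (39.600, 0.0000). Since A1 is tangent to RG there, HG ⟂ RG, so H = G + (0, 11.2) = (39.600, 11.200). Since HW ⟂ WE (tangency), |HE| = √(11.2² + 31.8²) = 33.715 regardless of where W sits on A1. So E lies on both circle(R, 68.32) and circle(H, 33.715); the above-RG intersection is E = (54.204, 41.587). W is the foot of the tangent from E: W = (50.733, 9.9774).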